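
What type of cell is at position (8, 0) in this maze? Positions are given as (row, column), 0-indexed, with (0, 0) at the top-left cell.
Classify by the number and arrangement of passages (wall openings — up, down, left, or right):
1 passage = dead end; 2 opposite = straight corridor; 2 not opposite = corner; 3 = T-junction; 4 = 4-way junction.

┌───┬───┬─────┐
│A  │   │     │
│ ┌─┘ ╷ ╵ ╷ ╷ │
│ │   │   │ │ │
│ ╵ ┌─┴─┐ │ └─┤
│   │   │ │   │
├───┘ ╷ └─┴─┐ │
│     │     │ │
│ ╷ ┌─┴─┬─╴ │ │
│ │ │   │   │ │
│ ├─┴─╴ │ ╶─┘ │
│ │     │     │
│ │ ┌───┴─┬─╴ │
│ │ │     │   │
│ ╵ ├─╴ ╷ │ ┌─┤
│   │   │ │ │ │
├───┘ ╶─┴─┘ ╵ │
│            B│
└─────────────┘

Checking cell at (8, 0):
Number of passages: 1
Cell type: dead end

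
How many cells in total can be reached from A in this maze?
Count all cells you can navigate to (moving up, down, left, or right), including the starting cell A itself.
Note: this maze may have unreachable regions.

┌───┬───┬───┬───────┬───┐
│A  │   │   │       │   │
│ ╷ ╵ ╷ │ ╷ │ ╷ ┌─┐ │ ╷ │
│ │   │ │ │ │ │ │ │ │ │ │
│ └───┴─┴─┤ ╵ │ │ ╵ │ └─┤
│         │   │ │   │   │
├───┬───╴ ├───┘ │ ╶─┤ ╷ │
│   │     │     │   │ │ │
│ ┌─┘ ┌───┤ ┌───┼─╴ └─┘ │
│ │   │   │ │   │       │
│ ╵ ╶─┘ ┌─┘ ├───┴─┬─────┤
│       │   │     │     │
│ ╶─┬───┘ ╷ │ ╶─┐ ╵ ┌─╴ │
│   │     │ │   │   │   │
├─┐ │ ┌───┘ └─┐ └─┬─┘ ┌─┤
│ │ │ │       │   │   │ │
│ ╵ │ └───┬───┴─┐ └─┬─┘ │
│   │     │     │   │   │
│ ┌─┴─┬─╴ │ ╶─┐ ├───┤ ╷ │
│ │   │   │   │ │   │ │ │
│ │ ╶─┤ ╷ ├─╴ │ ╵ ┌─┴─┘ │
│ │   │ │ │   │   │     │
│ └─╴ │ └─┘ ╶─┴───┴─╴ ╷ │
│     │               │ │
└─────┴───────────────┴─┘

Using BFS/flood-fill to find all reachable cells from A:
Maze size: 12 × 12 = 144 total cells
102 cell(s) are walled off and cannot be reached from A.
Reachable cells: 42

Reachable region (· marks reachable cells):

┌───┬───┬───┬───────┬───┐
│A ·│· ·│   │       │   │
│ ╷ ╵ ╷ │ ╷ │ ╷ ┌─┐ │ ╷ │
│·│· ·│·│ │ │ │ │ │ │ │ │
│ └───┴─┴─┤ ╵ │ │ ╵ │ └─┤
│· · · · ·│   │ │   │   │
├───┬───╴ ├───┘ │ ╶─┤ ╷ │
│· ·│· · ·│     │   │ │ │
│ ┌─┘ ┌───┤ ┌───┼─╴ └─┘ │
│·│· ·│· ·│ │   │       │
│ ╵ ╶─┘ ┌─┘ ├───┴─┬─────┤
│· · · ·│   │     │     │
│ ╶─┬───┘ ╷ │ ╶─┐ ╵ ┌─╴ │
│· ·│     │ │   │   │   │
├─┐ │ ┌───┘ └─┐ └─┬─┘ ┌─┤
│·│·│ │       │   │   │ │
│ ╵ │ └───┬───┴─┐ └─┬─┘ │
│· ·│     │     │   │   │
│ ┌─┴─┬─╴ │ ╶─┐ ├───┤ ╷ │
│·│· ·│   │   │ │   │ │ │
│ │ ╶─┤ ╷ ├─╴ │ ╵ ┌─┴─┘ │
│·│· ·│ │ │   │   │     │
│ └─╴ │ └─┘ ╶─┴───┴─╴ ╷ │
│· · ·│               │ │
└─────┴───────────────┴─┘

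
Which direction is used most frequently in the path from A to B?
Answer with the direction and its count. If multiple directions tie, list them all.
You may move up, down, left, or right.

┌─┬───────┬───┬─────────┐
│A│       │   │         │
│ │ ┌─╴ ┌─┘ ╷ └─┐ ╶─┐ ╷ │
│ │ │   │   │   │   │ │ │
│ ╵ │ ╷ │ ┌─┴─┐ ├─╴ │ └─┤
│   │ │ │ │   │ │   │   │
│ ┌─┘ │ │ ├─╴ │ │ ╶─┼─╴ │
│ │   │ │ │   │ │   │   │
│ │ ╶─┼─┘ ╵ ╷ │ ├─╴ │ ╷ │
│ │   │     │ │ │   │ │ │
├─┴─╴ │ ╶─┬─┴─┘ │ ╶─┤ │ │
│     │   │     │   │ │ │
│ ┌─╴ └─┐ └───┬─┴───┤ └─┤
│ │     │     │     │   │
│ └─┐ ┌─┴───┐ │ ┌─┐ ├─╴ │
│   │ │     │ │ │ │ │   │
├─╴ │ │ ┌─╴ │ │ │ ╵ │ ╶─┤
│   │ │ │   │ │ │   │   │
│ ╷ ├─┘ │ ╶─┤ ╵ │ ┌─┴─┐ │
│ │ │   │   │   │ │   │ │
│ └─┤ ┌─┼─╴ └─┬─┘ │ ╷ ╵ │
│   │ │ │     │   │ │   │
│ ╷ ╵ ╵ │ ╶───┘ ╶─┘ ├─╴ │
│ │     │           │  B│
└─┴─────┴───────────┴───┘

Directions: down, down, right, up, up, right, right, down, left, down, down, left, down, right, down, left, left, down, down, right, down, left, down, down, right, down, right, up, up, right, up, up, right, right, down, left, down, right, down, left, down, right, right, right, right, right, up, up, right, down, right, down
Counts: {'down': 19, 'right': 18, 'up': 8, 'left': 7}
Most common: down (19 times)

Solution:

┌─┬───────┬───┬─────────┐
│A│↱ → ↓  │   │         │
│ │ ┌─╴ ┌─┘ ╷ └─┐ ╶─┐ ╷ │
│↓│↑│↓ ↲│   │   │   │ │ │
│ ╵ │ ╷ │ ┌─┴─┐ ├─╴ │ └─┤
│↳ ↑│↓│ │ │   │ │   │   │
│ ┌─┘ │ │ ├─╴ │ │ ╶─┼─╴ │
│ │↓ ↲│ │ │   │ │   │   │
│ │ ╶─┼─┘ ╵ ╷ │ ├─╴ │ ╷ │
│ │↳ ↓│     │ │ │   │ │ │
├─┴─╴ │ ╶─┬─┴─┘ │ ╶─┤ │ │
│↓ ← ↲│   │     │   │ │ │
│ ┌─╴ └─┐ └───┬─┴───┤ └─┤
│↓│     │     │     │   │
│ └─┐ ┌─┴───┐ │ ┌─┐ ├─╴ │
│↳ ↓│ │↱ → ↓│ │ │ │ │   │
├─╴ │ │ ┌─╴ │ │ │ ╵ │ ╶─┤
│↓ ↲│ │↑│↓ ↲│ │ │   │   │
│ ╷ ├─┘ │ ╶─┤ ╵ │ ┌─┴─┐ │
│↓│ │↱ ↑│↳ ↓│   │ │↱ ↓│ │
│ └─┤ ┌─┼─╴ └─┬─┘ │ ╷ ╵ │
│↳ ↓│↑│ │↓ ↲  │   │↑│↳ ↓│
│ ╷ ╵ ╵ │ ╶───┘ ╶─┘ ├─╴ │
│ │↳ ↑  │↳ → → → → ↑│  B│
└─┴─────┴───────────┴───┘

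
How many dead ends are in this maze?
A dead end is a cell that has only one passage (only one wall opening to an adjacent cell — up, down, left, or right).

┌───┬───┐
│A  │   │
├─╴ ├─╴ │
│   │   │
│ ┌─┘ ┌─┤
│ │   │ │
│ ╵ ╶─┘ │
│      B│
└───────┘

Checking each cell for number of passages:

Dead ends found at positions:
  (0, 0)
  (0, 2)
  (2, 3)
Total dead ends: 3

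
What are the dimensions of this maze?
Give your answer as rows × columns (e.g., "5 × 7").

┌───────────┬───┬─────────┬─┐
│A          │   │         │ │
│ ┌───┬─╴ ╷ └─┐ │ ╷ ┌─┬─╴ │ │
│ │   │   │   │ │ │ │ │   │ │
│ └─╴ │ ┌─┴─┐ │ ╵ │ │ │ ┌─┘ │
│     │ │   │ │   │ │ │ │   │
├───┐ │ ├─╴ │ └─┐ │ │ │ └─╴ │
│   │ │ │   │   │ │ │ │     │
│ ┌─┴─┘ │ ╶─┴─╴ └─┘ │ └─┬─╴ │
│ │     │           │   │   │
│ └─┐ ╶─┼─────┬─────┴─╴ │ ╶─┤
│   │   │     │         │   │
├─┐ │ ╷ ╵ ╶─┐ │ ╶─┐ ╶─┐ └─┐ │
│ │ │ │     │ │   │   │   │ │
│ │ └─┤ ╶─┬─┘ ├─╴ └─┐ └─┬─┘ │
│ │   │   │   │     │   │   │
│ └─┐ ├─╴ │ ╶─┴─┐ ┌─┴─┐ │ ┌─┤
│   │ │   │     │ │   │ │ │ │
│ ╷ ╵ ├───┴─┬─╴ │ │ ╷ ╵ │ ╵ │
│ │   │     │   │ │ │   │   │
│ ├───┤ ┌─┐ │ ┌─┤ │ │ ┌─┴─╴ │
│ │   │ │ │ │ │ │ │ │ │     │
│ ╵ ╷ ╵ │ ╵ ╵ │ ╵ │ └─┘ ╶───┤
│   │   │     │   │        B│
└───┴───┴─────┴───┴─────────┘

Counting the maze dimensions:
Rows (vertical): 12
Columns (horizontal): 14
Dimensions: 12 × 14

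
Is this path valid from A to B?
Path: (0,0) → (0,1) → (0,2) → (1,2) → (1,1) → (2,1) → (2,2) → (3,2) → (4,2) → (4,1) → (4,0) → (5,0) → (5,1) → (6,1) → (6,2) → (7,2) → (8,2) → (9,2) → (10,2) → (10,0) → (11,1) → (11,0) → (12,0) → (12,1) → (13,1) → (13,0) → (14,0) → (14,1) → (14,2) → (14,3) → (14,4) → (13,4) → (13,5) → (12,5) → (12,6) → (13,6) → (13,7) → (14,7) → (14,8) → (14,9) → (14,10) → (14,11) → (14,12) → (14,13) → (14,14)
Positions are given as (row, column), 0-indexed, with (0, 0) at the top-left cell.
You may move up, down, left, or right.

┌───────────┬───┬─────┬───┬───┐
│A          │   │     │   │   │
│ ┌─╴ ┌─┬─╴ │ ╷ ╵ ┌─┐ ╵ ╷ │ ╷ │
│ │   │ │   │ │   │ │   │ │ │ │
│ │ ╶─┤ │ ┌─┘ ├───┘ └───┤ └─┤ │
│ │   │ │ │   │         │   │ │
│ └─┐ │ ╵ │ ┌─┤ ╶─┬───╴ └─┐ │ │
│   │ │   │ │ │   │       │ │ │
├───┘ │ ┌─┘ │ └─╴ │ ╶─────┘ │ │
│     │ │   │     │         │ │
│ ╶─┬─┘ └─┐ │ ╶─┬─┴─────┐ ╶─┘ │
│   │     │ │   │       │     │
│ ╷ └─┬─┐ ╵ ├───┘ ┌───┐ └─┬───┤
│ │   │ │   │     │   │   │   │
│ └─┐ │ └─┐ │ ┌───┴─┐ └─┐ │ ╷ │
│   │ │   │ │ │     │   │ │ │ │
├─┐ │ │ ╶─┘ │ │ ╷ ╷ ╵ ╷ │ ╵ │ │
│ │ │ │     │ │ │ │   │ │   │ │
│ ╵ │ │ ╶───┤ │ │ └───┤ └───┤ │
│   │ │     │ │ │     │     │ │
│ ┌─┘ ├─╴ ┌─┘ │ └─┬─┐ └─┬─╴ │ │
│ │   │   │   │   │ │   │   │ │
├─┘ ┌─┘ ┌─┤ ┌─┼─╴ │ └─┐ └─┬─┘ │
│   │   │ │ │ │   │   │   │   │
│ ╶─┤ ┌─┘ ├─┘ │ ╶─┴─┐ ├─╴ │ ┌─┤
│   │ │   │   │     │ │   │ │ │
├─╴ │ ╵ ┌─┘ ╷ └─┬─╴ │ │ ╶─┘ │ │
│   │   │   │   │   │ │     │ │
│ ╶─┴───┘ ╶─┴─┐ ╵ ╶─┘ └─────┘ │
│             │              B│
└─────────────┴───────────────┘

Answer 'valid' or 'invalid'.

Checking path validity:
Result: Invalid move at step 19: cannot move from (10, 2) to (10, 0).

invalid

Correct solution:

┌───────────┬───┬─────┬───┬───┐
│A → ↓      │   │     │   │   │
│ ┌─╴ ┌─┬─╴ │ ╷ ╵ ┌─┐ ╵ ╷ │ ╷ │
│ │↓ ↲│ │   │ │   │ │   │ │ │ │
│ │ ╶─┤ │ ┌─┘ ├───┘ └───┤ └─┤ │
│ │↳ ↓│ │ │   │         │   │ │
│ └─┐ │ ╵ │ ┌─┤ ╶─┬───╴ └─┐ │ │
│   │↓│   │ │ │   │       │ │ │
├───┘ │ ┌─┘ │ └─╴ │ ╶─────┘ │ │
│↓ ← ↲│ │   │     │         │ │
│ ╶─┬─┘ └─┐ │ ╶─┬─┴─────┐ ╶─┘ │
│↳ ↓│     │ │   │       │     │
│ ╷ └─┬─┐ ╵ ├───┘ ┌───┐ └─┬───┤
│ │↳ ↓│ │   │     │   │   │   │
│ └─┐ │ └─┐ │ ┌───┴─┐ └─┐ │ ╷ │
│   │↓│   │ │ │     │   │ │ │ │
├─┐ │ │ ╶─┘ │ │ ╷ ╷ ╵ ╷ │ ╵ │ │
│ │ │↓│     │ │ │ │   │ │   │ │
│ ╵ │ │ ╶───┤ │ │ └───┤ └───┤ │
│   │↓│     │ │ │     │     │ │
│ ┌─┘ ├─╴ ┌─┘ │ └─┬─┐ └─┬─╴ │ │
│ │↓ ↲│   │   │   │ │   │   │ │
├─┘ ┌─┘ ┌─┤ ┌─┼─╴ │ └─┐ └─┬─┘ │
│↓ ↲│   │ │ │ │   │   │   │   │
│ ╶─┤ ┌─┘ ├─┘ │ ╶─┴─┐ ├─╴ │ ┌─┤
│↳ ↓│ │   │↱ ↓│     │ │   │ │ │
├─╴ │ ╵ ┌─┘ ╷ └─┬─╴ │ │ ╶─┘ │ │
│↓ ↲│   │↱ ↑│↳ ↓│   │ │     │ │
│ ╶─┴───┘ ╶─┴─┐ ╵ ╶─┘ └─────┘ │
│↳ → → → ↑    │↳ → → → → → → B│
└─────────────┴───────────────┘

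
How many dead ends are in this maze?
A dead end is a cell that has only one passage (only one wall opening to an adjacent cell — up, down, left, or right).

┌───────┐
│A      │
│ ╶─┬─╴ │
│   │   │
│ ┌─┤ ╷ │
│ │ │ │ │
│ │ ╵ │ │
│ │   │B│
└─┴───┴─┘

Checking each cell for number of passages:

Dead ends found at positions:
  (1, 1)
  (2, 1)
  (3, 0)
  (3, 3)
Total dead ends: 4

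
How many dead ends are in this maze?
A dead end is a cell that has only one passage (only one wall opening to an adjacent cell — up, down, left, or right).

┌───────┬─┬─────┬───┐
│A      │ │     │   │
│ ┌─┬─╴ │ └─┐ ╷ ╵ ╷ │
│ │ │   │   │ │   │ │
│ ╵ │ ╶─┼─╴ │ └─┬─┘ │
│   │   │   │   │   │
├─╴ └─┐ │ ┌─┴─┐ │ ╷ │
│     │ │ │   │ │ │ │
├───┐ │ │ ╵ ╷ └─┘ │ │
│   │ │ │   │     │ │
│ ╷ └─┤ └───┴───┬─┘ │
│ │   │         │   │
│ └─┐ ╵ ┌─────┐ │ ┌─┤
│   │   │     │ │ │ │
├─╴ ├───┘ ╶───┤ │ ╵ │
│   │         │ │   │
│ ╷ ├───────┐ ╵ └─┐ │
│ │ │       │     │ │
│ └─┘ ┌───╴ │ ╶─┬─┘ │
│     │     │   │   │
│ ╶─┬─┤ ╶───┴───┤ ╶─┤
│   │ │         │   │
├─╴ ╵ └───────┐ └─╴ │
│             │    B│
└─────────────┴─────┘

Checking each cell for number of passages:

Dead ends found at positions:
  (0, 4)
  (0, 5)
  (1, 1)
  (3, 0)
  (3, 7)
  (4, 2)
  (6, 6)
  (6, 9)
  (7, 2)
  (8, 1)
  (8, 8)
  (9, 7)
  (10, 2)
  (11, 0)
  (11, 6)
Total dead ends: 15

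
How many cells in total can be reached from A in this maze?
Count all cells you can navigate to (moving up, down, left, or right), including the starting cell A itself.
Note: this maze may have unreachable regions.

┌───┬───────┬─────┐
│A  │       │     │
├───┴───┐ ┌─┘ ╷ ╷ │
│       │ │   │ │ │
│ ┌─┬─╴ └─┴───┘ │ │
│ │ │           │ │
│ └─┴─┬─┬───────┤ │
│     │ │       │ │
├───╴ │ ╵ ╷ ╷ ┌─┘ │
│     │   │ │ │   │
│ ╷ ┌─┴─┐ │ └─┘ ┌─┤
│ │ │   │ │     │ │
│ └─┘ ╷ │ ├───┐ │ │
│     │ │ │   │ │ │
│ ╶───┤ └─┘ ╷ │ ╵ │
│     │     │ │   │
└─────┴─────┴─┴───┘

Using BFS/flood-fill to find all reachable cells from A:
Maze size: 8 × 9 = 72 total cells
70 cell(s) are walled off and cannot be reached from A.
Reachable cells: 2

Reachable region (· marks reachable cells):

┌───┬───────┬─────┐
│A ·│       │     │
├───┴───┐ ┌─┘ ╷ ╷ │
│       │ │   │ │ │
│ ┌─┬─╴ └─┴───┘ │ │
│ │ │           │ │
│ └─┴─┬─┬───────┤ │
│     │ │       │ │
├───╴ │ ╵ ╷ ╷ ┌─┘ │
│     │   │ │ │   │
│ ╷ ┌─┴─┐ │ └─┘ ┌─┤
│ │ │   │ │     │ │
│ └─┘ ╷ │ ├───┐ │ │
│     │ │ │   │ │ │
│ ╶───┤ └─┘ ╷ │ ╵ │
│     │     │ │   │
└─────┴─────┴─┴───┘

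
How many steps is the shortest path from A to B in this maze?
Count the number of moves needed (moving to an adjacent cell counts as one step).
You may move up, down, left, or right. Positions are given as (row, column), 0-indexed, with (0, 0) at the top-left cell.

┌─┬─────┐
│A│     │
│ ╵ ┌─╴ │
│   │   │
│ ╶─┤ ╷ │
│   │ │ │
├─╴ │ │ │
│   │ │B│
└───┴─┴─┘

Using BFS to find shortest path:
Start: (0, 0), End: (3, 3)
Path found:
(0,0) → (1,0) → (1,1) → (0,1) → (0,2) → (0,3) → (1,3) → (2,3) → (3,3)
Number of steps: 8

Solution:

┌─┬─────┐
│A│↱ → ↓│
│ ╵ ┌─╴ │
│↳ ↑│  ↓│
│ ╶─┤ ╷ │
│   │ │↓│
├─╴ │ │ │
│   │ │B│
└───┴─┴─┘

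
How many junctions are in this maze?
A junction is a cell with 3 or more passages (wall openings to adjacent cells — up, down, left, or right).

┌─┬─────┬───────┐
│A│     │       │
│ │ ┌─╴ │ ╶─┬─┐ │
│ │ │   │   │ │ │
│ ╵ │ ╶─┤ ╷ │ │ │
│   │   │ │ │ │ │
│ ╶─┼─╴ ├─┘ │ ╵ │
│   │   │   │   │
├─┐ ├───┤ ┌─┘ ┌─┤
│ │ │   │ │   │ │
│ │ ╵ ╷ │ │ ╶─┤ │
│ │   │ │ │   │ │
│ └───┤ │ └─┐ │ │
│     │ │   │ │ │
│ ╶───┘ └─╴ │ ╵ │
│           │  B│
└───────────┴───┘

Checking each cell for number of passages:

Junctions found (3+ passages):
  (1, 4): 3 passages
  (2, 0): 3 passages
  (3, 6): 3 passages
  (6, 0): 3 passages
  (7, 3): 3 passages
Total junctions: 5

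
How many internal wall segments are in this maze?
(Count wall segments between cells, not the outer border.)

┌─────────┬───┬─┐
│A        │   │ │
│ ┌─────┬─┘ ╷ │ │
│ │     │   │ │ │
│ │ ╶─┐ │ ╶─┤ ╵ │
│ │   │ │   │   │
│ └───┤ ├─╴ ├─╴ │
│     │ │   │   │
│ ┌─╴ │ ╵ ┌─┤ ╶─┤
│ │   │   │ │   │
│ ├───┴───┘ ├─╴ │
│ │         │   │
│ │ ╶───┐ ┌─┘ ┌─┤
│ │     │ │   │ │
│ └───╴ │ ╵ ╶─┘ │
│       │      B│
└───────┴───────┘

Counting internal wall segments:
Total internal walls: 49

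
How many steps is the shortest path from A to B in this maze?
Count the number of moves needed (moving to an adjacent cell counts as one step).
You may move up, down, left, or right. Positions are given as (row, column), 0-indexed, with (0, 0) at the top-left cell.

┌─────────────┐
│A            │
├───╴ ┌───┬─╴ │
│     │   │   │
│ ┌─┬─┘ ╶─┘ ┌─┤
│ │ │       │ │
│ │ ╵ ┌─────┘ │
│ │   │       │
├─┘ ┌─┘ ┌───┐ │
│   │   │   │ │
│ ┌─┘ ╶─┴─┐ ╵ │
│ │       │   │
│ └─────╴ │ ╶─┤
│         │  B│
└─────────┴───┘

Using BFS to find shortest path:
Start: (0, 0), End: (6, 6)
Path found:
(0,0) → (0,1) → (0,2) → (0,3) → (0,4) → (0,5) → (0,6) → (1,6) → (1,5) → (2,5) → (2,4) → (2,3) → (2,2) → (3,2) → (3,1) → (4,1) → (4,0) → (5,0) → (6,0) → (6,1) → (6,2) → (6,3) → (6,4) → (5,4) → (5,3) → (5,2) → (4,2) → (4,3) → (3,3) → (3,4) → (3,5) → (3,6) → (4,6) → (5,6) → (5,5) → (6,5) → (6,6)
Number of steps: 36

Solution:

┌─────────────┐
│A → → → → → ↓│
├───╴ ┌───┬─╴ │
│     │   │↓ ↲│
│ ┌─┬─┘ ╶─┘ ┌─┤
│ │ │↓ ← ← ↲│ │
│ │ ╵ ┌─────┘ │
│ │↓ ↲│↱ → → ↓│
├─┘ ┌─┘ ┌───┐ │
│↓ ↲│↱ ↑│   │↓│
│ ┌─┘ ╶─┴─┐ ╵ │
│↓│  ↑ ← ↰│↓ ↲│
│ └─────╴ │ ╶─┤
│↳ → → → ↑│↳ B│
└─────────┴───┘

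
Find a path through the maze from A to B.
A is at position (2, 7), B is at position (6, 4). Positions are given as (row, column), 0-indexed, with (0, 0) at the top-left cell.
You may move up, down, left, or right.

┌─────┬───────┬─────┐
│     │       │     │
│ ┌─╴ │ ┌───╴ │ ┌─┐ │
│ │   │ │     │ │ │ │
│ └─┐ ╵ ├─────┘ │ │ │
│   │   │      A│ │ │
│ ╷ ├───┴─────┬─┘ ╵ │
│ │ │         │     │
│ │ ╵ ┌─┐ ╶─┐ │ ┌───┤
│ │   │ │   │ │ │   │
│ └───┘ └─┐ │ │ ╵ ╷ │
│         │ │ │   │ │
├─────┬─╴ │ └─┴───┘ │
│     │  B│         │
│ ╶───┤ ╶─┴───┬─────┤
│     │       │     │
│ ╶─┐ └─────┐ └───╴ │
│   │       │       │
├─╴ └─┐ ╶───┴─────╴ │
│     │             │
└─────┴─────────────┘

Finding the shortest path from (2, 7) to (6, 4):
Path length: 39 steps
Directions: up → up → right → right → down → down → down → left → left → down → down → right → up → right → down → down → left → left → left → left → up → up → left → up → left → left → down → left → up → up → left → down → down → down → right → right → right → right → down

Solution:

┌─────┬───────┬─────┐
│     │       │↱ → ↓│
│ ┌─╴ │ ┌───╴ │ ┌─┐ │
│ │   │ │     │↑│ │↓│
│ └─┐ ╵ ├─────┘ │ │ │
│↓ ↰│   │      A│ │↓│
│ ╷ ├───┴─────┬─┘ ╵ │
│↓│↑│↓ ← ↰    │↓ ← ↲│
│ │ ╵ ┌─┐ ╶─┐ │ ┌───┤
│↓│↑ ↲│ │↑ ↰│ │↓│↱ ↓│
│ └───┘ └─┐ │ │ ╵ ╷ │
│↳ → → → ↓│↑│ │↳ ↑│↓│
├─────┬─╴ │ └─┴───┘ │
│     │  B│↑ ← ← ← ↲│
│ ╶───┤ ╶─┴───┬─────┤
│     │       │     │
│ ╶─┐ └─────┐ └───╴ │
│   │       │       │
├─╴ └─┐ ╶───┴─────╴ │
│     │             │
└─────┴─────────────┘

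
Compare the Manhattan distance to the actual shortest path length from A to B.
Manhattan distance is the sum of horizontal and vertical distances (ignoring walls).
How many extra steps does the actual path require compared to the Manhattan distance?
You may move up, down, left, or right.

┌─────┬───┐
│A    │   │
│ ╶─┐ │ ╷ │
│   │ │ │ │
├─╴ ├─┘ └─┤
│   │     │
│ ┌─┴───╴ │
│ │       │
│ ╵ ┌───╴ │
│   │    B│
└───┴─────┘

Manhattan distance: |4 - 0| + |4 - 0| = 8
Actual path length: 12
Extra steps: 12 - 8 = 4

Solution:

┌─────┬───┐
│A    │   │
│ ╶─┐ │ ╷ │
│↳ ↓│ │ │ │
├─╴ ├─┘ └─┤
│↓ ↲│     │
│ ┌─┴───╴ │
│↓│↱ → → ↓│
│ ╵ ┌───╴ │
│↳ ↑│    B│
└───┴─────┘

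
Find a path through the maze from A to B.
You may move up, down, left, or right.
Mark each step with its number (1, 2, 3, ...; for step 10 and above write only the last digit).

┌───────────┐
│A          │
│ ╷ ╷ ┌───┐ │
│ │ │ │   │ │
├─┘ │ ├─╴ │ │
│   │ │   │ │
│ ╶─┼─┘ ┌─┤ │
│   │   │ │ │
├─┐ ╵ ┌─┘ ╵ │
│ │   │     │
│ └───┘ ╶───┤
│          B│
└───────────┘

Finding the shortest path through the maze:
Path length: 14 steps
Directions: right → right → right → right → right → down → down → down → down → left → left → down → right → right

Solution:

┌───────────┐
│A 1 2 3 4 5│
│ ╷ ╷ ┌───┐ │
│ │ │ │   │6│
├─┘ │ ├─╴ │ │
│   │ │   │7│
│ ╶─┼─┘ ┌─┤ │
│   │   │ │8│
├─┐ ╵ ┌─┘ ╵ │
│ │   │1 0 9│
│ └───┘ ╶───┤
│      2 3 B│
└───────────┘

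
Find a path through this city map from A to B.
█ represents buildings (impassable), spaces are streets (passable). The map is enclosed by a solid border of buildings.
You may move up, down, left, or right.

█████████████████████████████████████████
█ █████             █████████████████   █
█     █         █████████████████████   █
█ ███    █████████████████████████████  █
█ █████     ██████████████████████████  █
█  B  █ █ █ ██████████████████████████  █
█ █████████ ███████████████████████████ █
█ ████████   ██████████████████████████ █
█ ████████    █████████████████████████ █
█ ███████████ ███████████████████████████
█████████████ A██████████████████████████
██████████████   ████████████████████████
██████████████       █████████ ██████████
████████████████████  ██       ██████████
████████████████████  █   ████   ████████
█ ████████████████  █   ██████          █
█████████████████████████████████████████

Finding the shortest path from A to B:
Movement: cardinal only
Path length: 26 steps
Directions: left → up → up → left → up → left → up → up → up → left → left → left → up → left → left → left → up → left → left → left → left → down → down → down → right → right

Solution:

█████████████████████████████████████████
█ █████             █████████████████   █
█↓←←←↰█         █████████████████████   █
█↓███↑←←↰█████████████████████████████  █
█↓█████ ↑←←↰██████████████████████████  █
█↳→B  █ █ █↑██████████████████████████  █
█ █████████↑███████████████████████████ █
█ ████████ ↑↰██████████████████████████ █
█ ████████  ↑↰█████████████████████████ █
█ ███████████↑███████████████████████████
█████████████↑A██████████████████████████
██████████████   ████████████████████████
██████████████       █████████ ██████████
████████████████████  ██       ██████████
████████████████████  █   ████   ████████
█ ████████████████  █   ██████          █
█████████████████████████████████████████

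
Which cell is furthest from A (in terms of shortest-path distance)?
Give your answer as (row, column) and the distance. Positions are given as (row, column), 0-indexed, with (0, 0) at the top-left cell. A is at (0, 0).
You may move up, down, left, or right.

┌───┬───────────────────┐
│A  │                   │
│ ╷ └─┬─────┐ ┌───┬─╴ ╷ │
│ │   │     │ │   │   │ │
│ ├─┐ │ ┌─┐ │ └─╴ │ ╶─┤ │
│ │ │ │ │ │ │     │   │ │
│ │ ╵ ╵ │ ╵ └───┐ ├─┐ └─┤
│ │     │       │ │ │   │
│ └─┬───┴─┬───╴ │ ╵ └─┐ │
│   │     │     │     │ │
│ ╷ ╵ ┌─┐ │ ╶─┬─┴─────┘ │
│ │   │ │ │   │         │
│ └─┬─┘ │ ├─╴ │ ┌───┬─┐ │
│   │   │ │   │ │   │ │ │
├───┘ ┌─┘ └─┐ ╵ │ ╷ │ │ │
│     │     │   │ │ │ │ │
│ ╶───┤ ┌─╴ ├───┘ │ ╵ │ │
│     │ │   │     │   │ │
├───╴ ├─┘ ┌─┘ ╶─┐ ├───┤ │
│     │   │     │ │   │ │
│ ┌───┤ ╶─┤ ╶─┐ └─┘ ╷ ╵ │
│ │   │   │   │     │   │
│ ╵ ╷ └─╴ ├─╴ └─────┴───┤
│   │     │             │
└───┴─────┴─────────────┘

Computing BFS distances from A to all cells:
Furthest cell: (6, 10)
Distance: 52 steps

Path from A to the furthest cell:

┌───┬───────────────────┐
│A ↓│                   │
│ ╷ └─┬─────┐ ┌───┬─╴ ╷ │
│ │↳ ↓│↱ → ↓│ │   │   │ │
│ ├─┐ │ ┌─┐ │ └─╴ │ ╶─┤ │
│ │ │↓│↑│ │↓│     │   │ │
│ │ ╵ ╵ │ ╵ └───┐ ├─┐ └─┤
│ │  ↳ ↑│  ↳ → ↓│ │ │   │
│ └─┬───┴─┬───╴ │ ╵ └─┐ │
│   │     │↓ ← ↲│     │ │
│ ╷ ╵ ┌─┐ │ ╶─┬─┴─────┘ │
│ │   │ │ │↳ ↓│↱ → → → ↓│
│ └─┬─┘ │ ├─╴ │ ┌───┬─┐ │
│   │   │ │  ↓│↑│↱ ↓│B│↓│
├───┘ ┌─┘ └─┐ ╵ │ ╷ │ │ │
│     │     │↳ ↑│↑│↓│↑│↓│
│ ╶───┤ ┌─╴ ├───┘ │ ╵ │ │
│     │ │   │↱ → ↑│↳ ↑│↓│
├───╴ ├─┘ ┌─┘ ╶─┐ ├───┤ │
│     │   │  ↑ ↰│ │↓ ↰│↓│
│ ┌───┤ ╶─┤ ╶─┐ └─┘ ╷ ╵ │
│ │   │   │   │↑ ← ↲│↑ ↲│
│ ╵ ╷ └─╴ ├─╴ └─────┴───┤
│   │     │             │
└───┴─────┴─────────────┘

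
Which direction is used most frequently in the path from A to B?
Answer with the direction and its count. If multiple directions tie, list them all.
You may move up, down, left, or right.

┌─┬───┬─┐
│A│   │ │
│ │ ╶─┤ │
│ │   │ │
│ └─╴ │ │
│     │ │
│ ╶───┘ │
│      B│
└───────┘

Directions: down, down, down, right, right, right
Counts: {'down': 3, 'right': 3}
Most common: down and right (tied at 3 times each)

Solution:

┌─┬───┬─┐
│A│   │ │
│ │ ╶─┤ │
│↓│   │ │
│ └─╴ │ │
│↓    │ │
│ ╶───┘ │
│↳ → → B│
└───────┘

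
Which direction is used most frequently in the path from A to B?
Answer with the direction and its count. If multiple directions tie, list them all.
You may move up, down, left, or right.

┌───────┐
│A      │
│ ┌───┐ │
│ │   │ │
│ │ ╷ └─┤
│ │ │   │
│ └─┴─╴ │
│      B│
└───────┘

Directions: down, down, down, right, right, right
Counts: {'down': 3, 'right': 3}
Most common: down and right (tied at 3 times each)

Solution:

┌───────┐
│A      │
│ ┌───┐ │
│↓│   │ │
│ │ ╷ └─┤
│↓│ │   │
│ └─┴─╴ │
│↳ → → B│
└───────┘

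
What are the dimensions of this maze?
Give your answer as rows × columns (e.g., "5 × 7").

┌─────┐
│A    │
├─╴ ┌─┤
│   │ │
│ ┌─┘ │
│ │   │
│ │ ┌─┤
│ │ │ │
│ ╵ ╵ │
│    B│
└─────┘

Counting the maze dimensions:
Rows (vertical): 5
Columns (horizontal): 3
Dimensions: 5 × 3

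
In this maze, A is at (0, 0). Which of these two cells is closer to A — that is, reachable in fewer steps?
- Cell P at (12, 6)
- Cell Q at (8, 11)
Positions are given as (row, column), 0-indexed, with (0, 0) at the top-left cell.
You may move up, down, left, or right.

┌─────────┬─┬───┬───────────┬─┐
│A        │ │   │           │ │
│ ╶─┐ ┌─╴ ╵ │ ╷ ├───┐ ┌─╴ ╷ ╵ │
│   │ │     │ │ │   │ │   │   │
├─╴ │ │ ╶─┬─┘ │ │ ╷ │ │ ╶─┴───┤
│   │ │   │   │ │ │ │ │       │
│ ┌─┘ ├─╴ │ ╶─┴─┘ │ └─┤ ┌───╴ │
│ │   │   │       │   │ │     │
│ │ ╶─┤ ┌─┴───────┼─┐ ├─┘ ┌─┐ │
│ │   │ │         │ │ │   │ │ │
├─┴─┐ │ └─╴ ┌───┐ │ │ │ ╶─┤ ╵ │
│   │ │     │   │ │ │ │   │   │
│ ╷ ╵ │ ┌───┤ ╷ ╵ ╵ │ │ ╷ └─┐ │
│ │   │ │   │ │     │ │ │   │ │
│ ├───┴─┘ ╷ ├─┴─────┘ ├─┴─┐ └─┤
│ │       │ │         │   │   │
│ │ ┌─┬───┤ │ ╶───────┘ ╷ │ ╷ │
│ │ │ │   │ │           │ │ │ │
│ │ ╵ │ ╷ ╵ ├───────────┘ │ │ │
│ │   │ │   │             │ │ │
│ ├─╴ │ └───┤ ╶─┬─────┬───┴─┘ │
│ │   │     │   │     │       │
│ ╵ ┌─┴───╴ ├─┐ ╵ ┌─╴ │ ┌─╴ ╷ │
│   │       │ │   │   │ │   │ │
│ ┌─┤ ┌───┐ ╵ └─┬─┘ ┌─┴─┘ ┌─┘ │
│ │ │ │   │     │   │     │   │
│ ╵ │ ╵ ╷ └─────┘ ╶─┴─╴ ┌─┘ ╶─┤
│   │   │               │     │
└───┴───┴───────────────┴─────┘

Shortest path A → P at (12, 6): 44 steps
Shortest path A → Q at (8, 11): 77 steps

P is closer (44 steps vs 77 steps).

Path to P:

┌─────────┬─┬───┬───────────┬─┐
│A → ↓    │ │   │           │ │
│ ╶─┐ ┌─╴ ╵ │ ╷ ├───┐ ┌─╴ ╷ ╵ │
│   │↓│     │ │ │   │ │   │   │
├─╴ │ │ ╶─┬─┘ │ │ ╷ │ │ ╶─┴───┤
│   │↓│   │   │ │ │ │ │       │
│ ┌─┘ ├─╴ │ ╶─┴─┘ │ └─┤ ┌───╴ │
│ │↓ ↲│   │       │   │ │     │
│ │ ╶─┤ ┌─┴───────┼─┐ ├─┘ ┌─┐ │
│ │↳ ↓│ │         │ │ │   │ │ │
├─┴─┐ │ └─╴ ┌───┐ │ │ │ ╶─┤ ╵ │
│↓ ↰│↓│     │   │ │ │ │   │   │
│ ╷ ╵ │ ┌───┤ ╷ ╵ ╵ │ │ ╷ └─┐ │
│↓│↑ ↲│ │↱ ↓│ │     │ │ │   │ │
│ ├───┴─┘ ╷ ├─┴─────┘ ├─┴─┐ └─┤
│↓│↱ → → ↑│↓│         │   │   │
│ │ ┌─┬───┤ │ ╶───────┘ ╷ │ ╷ │
│↓│↑│ │↓ ↰│↓│           │ │ │ │
│ │ ╵ │ ╷ ╵ ├───────────┘ │ │ │
│↓│↑ ↰│↓│↑ ↲│             │ │ │
│ ├─╴ │ └───┤ ╶─┬─────┬───┴─┘ │
│↓│↱ ↑│↳ → ↓│   │     │       │
│ ╵ ┌─┴───╴ ├─┐ ╵ ┌─╴ │ ┌─╴ ╷ │
│↳ ↑│      ↓│ │   │   │ │   │ │
│ ┌─┤ ┌───┐ ╵ └─┬─┘ ┌─┴─┘ ┌─┘ │
│ │ │ │   │↳ P  │   │     │   │
│ ╵ │ ╵ ╷ └─────┘ ╶─┴─╴ ┌─┘ ╶─┤
│   │   │               │     │
└───┴───┴───────────────┴─────┘

Path to Q:

┌─────────┬─┬───┬───────────┬─┐
│A → ↓    │ │   │           │ │
│ ╶─┐ ┌─╴ ╵ │ ╷ ├───┐ ┌─╴ ╷ ╵ │
│   │↓│     │ │ │   │ │   │   │
├─╴ │ │ ╶─┬─┘ │ │ ╷ │ │ ╶─┴───┤
│   │↓│   │   │ │ │ │ │       │
│ ┌─┘ ├─╴ │ ╶─┴─┘ │ └─┤ ┌───╴ │
│ │↓ ↲│   │       │   │ │     │
│ │ ╶─┤ ┌─┴───────┼─┐ ├─┘ ┌─┐ │
│ │↳ ↓│ │         │ │ │   │ │ │
├─┴─┐ │ └─╴ ┌───┐ │ │ │ ╶─┤ ╵ │
│↓ ↰│↓│     │   │ │ │ │   │   │
│ ╷ ╵ │ ┌───┤ ╷ ╵ ╵ │ │ ╷ └─┐ │
│↓│↑ ↲│ │↱ ↓│ │     │ │ │   │ │
│ ├───┴─┘ ╷ ├─┴─────┘ ├─┴─┐ └─┤
│↓│↱ → → ↑│↓│         │↓ ↰│   │
│ │ ┌─┬───┤ │ ╶───────┘ ╷ │ ╷ │
│↓│↑│ │↓ ↰│↓│          Q│↑│ │ │
│ │ ╵ │ ╷ ╵ ├───────────┘ │ │ │
│↓│↑ ↰│↓│↑ ↲│↱ → → → → → ↑│ │ │
│ ├─╴ │ └───┤ ╶─┬─────┬───┴─┘ │
│↓│↱ ↑│↳ → ↓│↑ ↰│↓ ← ↰│       │
│ ╵ ┌─┴───╴ ├─┐ ╵ ┌─╴ │ ┌─╴ ╷ │
│↳ ↑│↓ ← ← ↲│ │↑ ↲│↱ ↑│ │   │ │
│ ┌─┤ ┌───┐ ╵ └─┬─┘ ┌─┴─┘ ┌─┘ │
│ │ │↓│↱ ↓│     │↱ ↑│     │   │
│ ╵ │ ╵ ╷ └─────┘ ╶─┴─╴ ┌─┘ ╶─┤
│   │↳ ↑│↳ → → → ↑      │     │
└───┴───┴───────────────┴─────┘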